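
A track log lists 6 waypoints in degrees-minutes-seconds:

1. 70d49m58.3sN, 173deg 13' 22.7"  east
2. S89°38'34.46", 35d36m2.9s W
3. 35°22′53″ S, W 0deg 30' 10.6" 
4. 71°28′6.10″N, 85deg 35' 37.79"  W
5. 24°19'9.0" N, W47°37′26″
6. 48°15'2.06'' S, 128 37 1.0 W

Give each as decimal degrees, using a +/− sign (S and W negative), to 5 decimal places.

Point 1:
  Lat: 70 + 49/60 + 58.3/3600 = 70.832861
  N → positive
  Longitude: 13′ + 22.7″ = 13.37833′; 173 + 13.37833/60 = 173.222972
  E → positive
Point 2:
  φ: 38′ + 34.46″ = 38.57433′; 89 + 38.57433/60 = 89.642906
  S → negative
  Lon: 35 + 36/60 + 2.9/3600 = 35.600806
  W ⇒ negate
Point 3:
  Latitude: 35 + 22/60 + 53/3600 = 35.381389
  hemisphere S, so the sign is −
  Lon: 0° + 30/60 + 10.6/3600 = 0 + 0.500000 + 0.002944 = 0.502944
  hemisphere W, so the sign is −
Point 4:
  Lat: 71° + 28/60 + 6.1/3600 = 71 + 0.466667 + 0.001694 = 71.468361
  N → positive
  Longitude: 35′ + 37.79″ = 35.62983′; 85 + 35.62983/60 = 85.593831
  W ⇒ negate
Point 5:
  Latitude: 24° + 19/60 + 9/3600 = 24 + 0.316667 + 0.002500 = 24.319167
  N ⇒ keep positive
  Lon: 37′ + 26″ = 37.43333′; 47 + 37.43333/60 = 47.623889
  W ⇒ negate
Point 6:
  φ: 15′ + 2.06″ = 15.03433′; 48 + 15.03433/60 = 48.250572
  S → negative
  Longitude: 128° + 37/60 + 1/3600 = 128 + 0.616667 + 0.000278 = 128.616944
  W → negative

1. 70.83286, 173.22297
2. -89.64291, -35.60081
3. -35.38139, -0.50294
4. 71.46836, -85.59383
5. 24.31917, -47.62389
6. -48.25057, -128.61694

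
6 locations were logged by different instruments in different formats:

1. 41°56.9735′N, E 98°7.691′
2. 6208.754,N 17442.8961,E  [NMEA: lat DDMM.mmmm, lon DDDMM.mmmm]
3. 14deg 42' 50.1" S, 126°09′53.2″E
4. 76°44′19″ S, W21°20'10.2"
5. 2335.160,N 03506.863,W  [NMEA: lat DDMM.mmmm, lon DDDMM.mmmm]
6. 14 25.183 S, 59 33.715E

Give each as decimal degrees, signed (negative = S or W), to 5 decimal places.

1. 41.94956, 98.12818
2. 62.14590, 174.71494
3. -14.71392, 126.16478
4. -76.73861, -21.33617
5. 23.58600, -35.11438
6. -14.41972, 59.56192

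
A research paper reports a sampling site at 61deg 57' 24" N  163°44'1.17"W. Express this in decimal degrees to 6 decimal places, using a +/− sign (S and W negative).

φ: 61° + 57/60 + 24/3600 = 61 + 0.950000 + 0.006667 = 61.9566667
N → positive
Longitude: 44′ + 1.17″ = 44.01950′; 163 + 44.01950/60 = 163.7336583
hemisphere W, so the sign is −

61.956667, -163.733658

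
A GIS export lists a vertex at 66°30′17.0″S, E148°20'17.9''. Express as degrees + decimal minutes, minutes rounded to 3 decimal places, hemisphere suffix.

66° 30.283′ S, 148° 20.298′ E

φ: 30 + 17/60 = 30.28333′
Lon: 20 + 17.9/60 = 20.29833′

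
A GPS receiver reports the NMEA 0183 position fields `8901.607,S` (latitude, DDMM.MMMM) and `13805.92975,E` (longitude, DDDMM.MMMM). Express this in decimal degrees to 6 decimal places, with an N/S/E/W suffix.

Lat: degrees = first 2 digits = 89, minutes = 1.607; 89 + 1.607/60 = 89.0267833
Lon: split at 3 digits → 138° and 5.92975′; 138 + 5.92975/60 = 138.0988292

89.026783° S, 138.098829° E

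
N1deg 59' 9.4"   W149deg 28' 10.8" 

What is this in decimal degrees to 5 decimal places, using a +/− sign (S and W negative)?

1.98594, -149.46967

Latitude: 59′ + 9.4″ = 59.15667′; 1 + 59.15667/60 = 1.985944
N → positive
Longitude: 149 + 28/60 + 10.8/3600 = 149.469667
W ⇒ negate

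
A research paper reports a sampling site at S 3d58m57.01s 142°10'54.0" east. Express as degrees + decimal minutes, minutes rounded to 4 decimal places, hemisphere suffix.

Latitude: seconds/60 = 0.95017; minutes = 58 + 0.95017 = 58.950167
λ: seconds/60 = 0.90000; minutes = 10 + 0.90000 = 10.900000

3° 58.9502′ S, 142° 10.9000′ E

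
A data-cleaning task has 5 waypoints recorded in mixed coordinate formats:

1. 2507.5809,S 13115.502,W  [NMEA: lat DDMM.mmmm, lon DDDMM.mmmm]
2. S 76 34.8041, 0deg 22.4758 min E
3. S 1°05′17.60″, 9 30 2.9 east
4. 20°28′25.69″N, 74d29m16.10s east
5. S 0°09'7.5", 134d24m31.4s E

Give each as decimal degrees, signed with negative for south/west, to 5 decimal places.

Point 1:
  Latitude: split at 2 digits → 25° and 7.5809′; 25 + 7.5809/60 = 25.126348
  hemisphere S, so the sign is −
  Lon: split at 3 digits → 131° and 15.502′; 131 + 15.502/60 = 131.258367
  W → negative
Point 2:
  Lat: 34.8041′ = 0.580068°; total 76.580068
  hemisphere S, so the sign is −
  λ: 22.4758′ = 0.374597°; total 0.374597
  E → positive
Point 3:
  φ: 1 + 5/60 + 17.6/3600 = 1.088222
  S ⇒ negate
  Longitude: 9° + 30/60 + 2.9/3600 = 9 + 0.500000 + 0.000806 = 9.500806
  E ⇒ keep positive
Point 4:
  Lat: 20° + 28/60 + 25.69/3600 = 20 + 0.466667 + 0.007136 = 20.473803
  N ⇒ keep positive
  λ: 74° + 29/60 + 16.1/3600 = 74 + 0.483333 + 0.004472 = 74.487806
  E ⇒ keep positive
Point 5:
  Lat: 0° + 9/60 + 7.5/3600 = 0 + 0.150000 + 0.002083 = 0.152083
  S → negative
  Lon: 134° + 24/60 + 31.4/3600 = 134 + 0.400000 + 0.008722 = 134.408722
  E → positive

1. -25.12635, -131.25837
2. -76.58007, 0.37460
3. -1.08822, 9.50081
4. 20.47380, 74.48781
5. -0.15208, 134.40872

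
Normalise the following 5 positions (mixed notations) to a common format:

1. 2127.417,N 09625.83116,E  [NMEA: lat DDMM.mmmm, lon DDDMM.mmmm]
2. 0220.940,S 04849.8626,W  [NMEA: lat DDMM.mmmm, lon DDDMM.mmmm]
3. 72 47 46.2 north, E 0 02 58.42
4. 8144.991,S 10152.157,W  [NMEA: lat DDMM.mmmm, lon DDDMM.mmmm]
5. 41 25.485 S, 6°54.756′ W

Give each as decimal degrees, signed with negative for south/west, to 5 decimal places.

Point 1:
  Lat: split at 2 digits → 21° and 27.417′; 21 + 27.417/60 = 21.456950
  N ⇒ keep positive
  Lon: split at 3 digits → 096° and 25.83116′; 96 + 25.83116/60 = 96.430519
  E → positive
Point 2:
  Latitude: degrees = first 2 digits = 2, minutes = 20.94; 2 + 20.94/60 = 2.349000
  hemisphere S, so the sign is −
  Lon: split at 3 digits → 048° and 49.8626′; 48 + 49.8626/60 = 48.831043
  W ⇒ negate
Point 3:
  Lat: 72° + 47/60 + 46.2/3600 = 72 + 0.783333 + 0.012833 = 72.796167
  N → positive
  Lon: 2′ + 58.42″ = 2.97367′; 0 + 2.97367/60 = 0.049561
  E → positive
Point 4:
  φ: split at 2 digits → 81° and 44.991′; 81 + 44.991/60 = 81.749850
  S → negative
  Longitude: degrees = first 3 digits = 101, minutes = 52.157; 101 + 52.157/60 = 101.869283
  hemisphere W, so the sign is −
Point 5:
  φ: 41 + 25.485/60 = 41.424750
  S ⇒ negate
  Longitude: 6 + 54.756/60 = 6.912600
  W → negative

1. 21.45695, 96.43052
2. -2.34900, -48.83104
3. 72.79617, 0.04956
4. -81.74985, -101.86928
5. -41.42475, -6.91260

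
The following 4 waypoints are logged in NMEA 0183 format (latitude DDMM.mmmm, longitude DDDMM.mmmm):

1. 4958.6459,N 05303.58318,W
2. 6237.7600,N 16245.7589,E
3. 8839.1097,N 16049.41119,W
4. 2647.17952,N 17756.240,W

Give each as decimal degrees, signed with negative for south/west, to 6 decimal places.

1. 49.977432, -53.059720
2. 62.629333, 162.762648
3. 88.651828, -160.823520
4. 26.786325, -177.937333

Point 1:
  Latitude: degrees = first 2 digits = 49, minutes = 58.6459; 49 + 58.6459/60 = 49.9774317
  N → positive
  Lon: split at 3 digits → 053° and 3.58318′; 53 + 3.58318/60 = 53.0597197
  hemisphere W, so the sign is −
Point 2:
  φ: split at 2 digits → 62° and 37.76′; 62 + 37.76/60 = 62.6293333
  N ⇒ keep positive
  Longitude: degrees = first 3 digits = 162, minutes = 45.7589; 162 + 45.7589/60 = 162.7626483
  E → positive
Point 3:
  Latitude: degrees = first 2 digits = 88, minutes = 39.1097; 88 + 39.1097/60 = 88.6518283
  N → positive
  Lon: split at 3 digits → 160° and 49.41119′; 160 + 49.41119/60 = 160.8235198
  W → negative
Point 4:
  φ: degrees = first 2 digits = 26, minutes = 47.17952; 26 + 47.17952/60 = 26.7863253
  N ⇒ keep positive
  λ: degrees = first 3 digits = 177, minutes = 56.24; 177 + 56.24/60 = 177.9373333
  hemisphere W, so the sign is −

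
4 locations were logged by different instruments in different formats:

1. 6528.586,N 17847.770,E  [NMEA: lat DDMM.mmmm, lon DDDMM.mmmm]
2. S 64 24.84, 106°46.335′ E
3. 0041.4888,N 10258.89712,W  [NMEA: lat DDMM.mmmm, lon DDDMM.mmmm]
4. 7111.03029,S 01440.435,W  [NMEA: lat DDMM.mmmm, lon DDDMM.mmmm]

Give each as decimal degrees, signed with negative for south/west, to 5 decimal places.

1. 65.47643, 178.79617
2. -64.41400, 106.77225
3. 0.69148, -102.98162
4. -71.18384, -14.67392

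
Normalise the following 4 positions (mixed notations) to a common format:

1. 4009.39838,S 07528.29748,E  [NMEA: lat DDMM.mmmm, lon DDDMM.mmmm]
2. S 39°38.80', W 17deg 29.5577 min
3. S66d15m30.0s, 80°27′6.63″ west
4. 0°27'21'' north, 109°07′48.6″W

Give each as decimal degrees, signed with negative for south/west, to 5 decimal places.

Point 1:
  Lat: split at 2 digits → 40° and 9.39838′; 40 + 9.39838/60 = 40.156640
  S ⇒ negate
  Longitude: degrees = first 3 digits = 75, minutes = 28.29748; 75 + 28.29748/60 = 75.471625
  E ⇒ keep positive
Point 2:
  φ: 39 + 38.8/60 = 39.646667
  hemisphere S, so the sign is −
  Lon: 29.5577′ = 0.492628°; total 17.492628
  W ⇒ negate
Point 3:
  Latitude: 66° + 15/60 + 30/3600 = 66 + 0.250000 + 0.008333 = 66.258333
  hemisphere S, so the sign is −
  Lon: 80° + 27/60 + 6.63/3600 = 80 + 0.450000 + 0.001842 = 80.451842
  W ⇒ negate
Point 4:
  Latitude: 27′ + 21″ = 27.35000′; 0 + 27.35000/60 = 0.455833
  N → positive
  Lon: 109° + 7/60 + 48.6/3600 = 109 + 0.116667 + 0.013500 = 109.130167
  W ⇒ negate

1. -40.15664, 75.47162
2. -39.64667, -17.49263
3. -66.25833, -80.45184
4. 0.45583, -109.13017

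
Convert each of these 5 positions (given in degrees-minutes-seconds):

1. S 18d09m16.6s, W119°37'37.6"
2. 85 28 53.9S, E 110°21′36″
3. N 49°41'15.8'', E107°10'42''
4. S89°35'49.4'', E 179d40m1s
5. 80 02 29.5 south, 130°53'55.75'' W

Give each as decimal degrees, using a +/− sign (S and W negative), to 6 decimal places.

1. -18.154611, -119.627111
2. -85.481639, 110.360000
3. 49.687722, 107.178333
4. -89.597056, 179.666944
5. -80.041528, -130.898819

Point 1:
  φ: 9′ + 16.6″ = 9.27667′; 18 + 9.27667/60 = 18.1546111
  S ⇒ negate
  Longitude: 119° + 37/60 + 37.6/3600 = 119 + 0.616667 + 0.010444 = 119.6271111
  W ⇒ negate
Point 2:
  φ: 85 + 28/60 + 53.9/3600 = 85.4816389
  S → negative
  Longitude: 110° + 21/60 + 36/3600 = 110 + 0.350000 + 0.010000 = 110.3600000
  E → positive
Point 3:
  φ: 49° + 41/60 + 15.8/3600 = 49 + 0.683333 + 0.004389 = 49.6877222
  N → positive
  Longitude: 107° + 10/60 + 42/3600 = 107 + 0.166667 + 0.011667 = 107.1783333
  E → positive
Point 4:
  Latitude: 89° + 35/60 + 49.4/3600 = 89 + 0.583333 + 0.013722 = 89.5970556
  hemisphere S, so the sign is −
  Lon: 40′ + 1″ = 40.01667′; 179 + 40.01667/60 = 179.6669444
  E → positive
Point 5:
  Lat: 80 + 2/60 + 29.5/3600 = 80.0415278
  S ⇒ negate
  Longitude: 53′ + 55.75″ = 53.92917′; 130 + 53.92917/60 = 130.8988194
  hemisphere W, so the sign is −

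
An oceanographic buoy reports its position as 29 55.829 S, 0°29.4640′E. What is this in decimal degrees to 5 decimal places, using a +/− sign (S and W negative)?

Lat: 55.829′ = 0.930483°; total 29.930483
hemisphere S, so the sign is −
Lon: 0 + 29.464/60 = 0.491067
E ⇒ keep positive

-29.93048, 0.49107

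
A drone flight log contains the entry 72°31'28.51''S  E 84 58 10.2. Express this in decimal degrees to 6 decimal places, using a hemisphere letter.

Lat: 31′ + 28.51″ = 31.47517′; 72 + 31.47517/60 = 72.5245861
λ: 58′ + 10.2″ = 58.17000′; 84 + 58.17000/60 = 84.9695000

72.524586° S, 84.969500° E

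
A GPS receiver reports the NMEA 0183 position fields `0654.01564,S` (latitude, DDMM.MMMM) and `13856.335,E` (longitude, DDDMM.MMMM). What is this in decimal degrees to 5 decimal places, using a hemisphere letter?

6.90026° S, 138.93892° E

Lat: degrees = first 2 digits = 6, minutes = 54.01564; 6 + 54.01564/60 = 6.900261
λ: degrees = first 3 digits = 138, minutes = 56.335; 138 + 56.335/60 = 138.938917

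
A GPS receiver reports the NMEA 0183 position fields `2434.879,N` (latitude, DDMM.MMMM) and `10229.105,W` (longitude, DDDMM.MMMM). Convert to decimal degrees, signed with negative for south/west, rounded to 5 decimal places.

24.58132, -102.48508

Lat: degrees = first 2 digits = 24, minutes = 34.879; 24 + 34.879/60 = 24.581317
N → positive
Longitude: split at 3 digits → 102° and 29.105′; 102 + 29.105/60 = 102.485083
W ⇒ negate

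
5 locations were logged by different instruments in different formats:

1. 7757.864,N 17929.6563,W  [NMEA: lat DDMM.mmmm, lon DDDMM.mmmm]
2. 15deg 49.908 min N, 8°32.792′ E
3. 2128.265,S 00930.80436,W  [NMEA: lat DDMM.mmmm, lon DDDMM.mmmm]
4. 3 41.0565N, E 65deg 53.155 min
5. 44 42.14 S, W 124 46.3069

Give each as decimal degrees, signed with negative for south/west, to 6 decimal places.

Point 1:
  Latitude: degrees = first 2 digits = 77, minutes = 57.864; 77 + 57.864/60 = 77.9644000
  N → positive
  Longitude: split at 3 digits → 179° and 29.6563′; 179 + 29.6563/60 = 179.4942717
  hemisphere W, so the sign is −
Point 2:
  Latitude: 15 + 49.908/60 = 15.8318000
  N ⇒ keep positive
  Longitude: 32.792′ = 0.546533°; total 8.5465333
  E → positive
Point 3:
  Latitude: degrees = first 2 digits = 21, minutes = 28.265; 21 + 28.265/60 = 21.4710833
  S → negative
  λ: degrees = first 3 digits = 9, minutes = 30.80436; 9 + 30.80436/60 = 9.5134060
  W → negative
Point 4:
  Latitude: 3 + 41.0565/60 = 3.6842750
  N ⇒ keep positive
  Longitude: 65 + 53.155/60 = 65.8859167
  E ⇒ keep positive
Point 5:
  Latitude: 42.14′ = 0.702333°; total 44.7023333
  hemisphere S, so the sign is −
  Longitude: 46.3069′ = 0.771782°; total 124.7717817
  W ⇒ negate

1. 77.964400, -179.494272
2. 15.831800, 8.546533
3. -21.471083, -9.513406
4. 3.684275, 65.885917
5. -44.702333, -124.771782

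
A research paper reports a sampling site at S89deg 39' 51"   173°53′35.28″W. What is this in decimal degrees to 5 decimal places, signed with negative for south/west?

-89.66417, -173.89313

φ: 39′ + 51″ = 39.85000′; 89 + 39.85000/60 = 89.664167
S ⇒ negate
Longitude: 173° + 53/60 + 35.28/3600 = 173 + 0.883333 + 0.009800 = 173.893133
hemisphere W, so the sign is −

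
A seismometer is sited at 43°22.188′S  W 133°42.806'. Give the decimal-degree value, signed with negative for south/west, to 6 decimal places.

-43.369800, -133.713433

Lat: 22.188′ = 0.369800°; total 43.3698000
hemisphere S, so the sign is −
Lon: 42.806′ = 0.713433°; total 133.7134333
hemisphere W, so the sign is −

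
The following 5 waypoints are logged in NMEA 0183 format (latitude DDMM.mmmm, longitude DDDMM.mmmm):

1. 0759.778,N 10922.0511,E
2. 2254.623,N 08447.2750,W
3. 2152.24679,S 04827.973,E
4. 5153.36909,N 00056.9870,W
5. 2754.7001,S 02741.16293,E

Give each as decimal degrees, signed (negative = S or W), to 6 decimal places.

Point 1:
  φ: degrees = first 2 digits = 7, minutes = 59.778; 7 + 59.778/60 = 7.9963000
  N ⇒ keep positive
  Lon: split at 3 digits → 109° and 22.0511′; 109 + 22.0511/60 = 109.3675183
  E ⇒ keep positive
Point 2:
  φ: degrees = first 2 digits = 22, minutes = 54.623; 22 + 54.623/60 = 22.9103833
  N ⇒ keep positive
  λ: split at 3 digits → 084° and 47.275′; 84 + 47.275/60 = 84.7879167
  W ⇒ negate
Point 3:
  Lat: split at 2 digits → 21° and 52.24679′; 21 + 52.24679/60 = 21.8707798
  S → negative
  λ: degrees = first 3 digits = 48, minutes = 27.973; 48 + 27.973/60 = 48.4662167
  E → positive
Point 4:
  φ: split at 2 digits → 51° and 53.36909′; 51 + 53.36909/60 = 51.8894848
  N ⇒ keep positive
  λ: degrees = first 3 digits = 0, minutes = 56.987; 0 + 56.987/60 = 0.9497833
  W → negative
Point 5:
  Latitude: split at 2 digits → 27° and 54.7001′; 27 + 54.7001/60 = 27.9116683
  S → negative
  Longitude: degrees = first 3 digits = 27, minutes = 41.16293; 27 + 41.16293/60 = 27.6860488
  E → positive

1. 7.996300, 109.367518
2. 22.910383, -84.787917
3. -21.870780, 48.466217
4. 51.889485, -0.949783
5. -27.911668, 27.686049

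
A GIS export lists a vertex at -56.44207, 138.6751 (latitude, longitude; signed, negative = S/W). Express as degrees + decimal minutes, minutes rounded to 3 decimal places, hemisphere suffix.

Latitude is negative → S; |value| = 56.442070
Latitude: 56° + 0.442070 × 60 = 56° 26.52420′
λ: minutes = (138.675100 − 138) × 60 = 40.50600

56° 26.524′ S, 138° 40.506′ E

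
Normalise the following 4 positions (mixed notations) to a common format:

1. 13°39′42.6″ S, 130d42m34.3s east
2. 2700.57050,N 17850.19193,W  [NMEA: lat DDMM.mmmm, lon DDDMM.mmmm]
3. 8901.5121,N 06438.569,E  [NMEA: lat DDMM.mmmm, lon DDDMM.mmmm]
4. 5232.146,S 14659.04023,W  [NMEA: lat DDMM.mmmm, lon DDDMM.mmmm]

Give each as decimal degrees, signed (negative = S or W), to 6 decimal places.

Point 1:
  Lat: 13 + 39/60 + 42.6/3600 = 13.6618333
  hemisphere S, so the sign is −
  Longitude: 130° + 42/60 + 34.3/3600 = 130 + 0.700000 + 0.009528 = 130.7095278
  E ⇒ keep positive
Point 2:
  Lat: split at 2 digits → 27° and 0.5705′; 27 + 0.5705/60 = 27.0095083
  N ⇒ keep positive
  Longitude: split at 3 digits → 178° and 50.19193′; 178 + 50.19193/60 = 178.8365322
  W → negative
Point 3:
  Latitude: degrees = first 2 digits = 89, minutes = 1.5121; 89 + 1.5121/60 = 89.0252017
  N → positive
  Lon: split at 3 digits → 064° and 38.569′; 64 + 38.569/60 = 64.6428167
  E ⇒ keep positive
Point 4:
  Latitude: degrees = first 2 digits = 52, minutes = 32.146; 52 + 32.146/60 = 52.5357667
  hemisphere S, so the sign is −
  Lon: split at 3 digits → 146° and 59.04023′; 146 + 59.04023/60 = 146.9840038
  W ⇒ negate

1. -13.661833, 130.709528
2. 27.009508, -178.836532
3. 89.025202, 64.642817
4. -52.535767, -146.984004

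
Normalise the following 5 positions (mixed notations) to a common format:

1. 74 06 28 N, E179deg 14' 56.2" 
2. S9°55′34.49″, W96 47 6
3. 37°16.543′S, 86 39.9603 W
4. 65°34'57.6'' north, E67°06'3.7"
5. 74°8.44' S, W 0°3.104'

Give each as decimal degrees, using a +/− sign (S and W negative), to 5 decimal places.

Point 1:
  φ: 74 + 6/60 + 28/3600 = 74.107778
  N ⇒ keep positive
  Lon: 14′ + 56.2″ = 14.93667′; 179 + 14.93667/60 = 179.248944
  E ⇒ keep positive
Point 2:
  Latitude: 9° + 55/60 + 34.49/3600 = 9 + 0.916667 + 0.009581 = 9.926247
  S ⇒ negate
  Longitude: 47′ + 6″ = 47.10000′; 96 + 47.10000/60 = 96.785000
  hemisphere W, so the sign is −
Point 3:
  Latitude: 16.543′ = 0.275717°; total 37.275717
  S → negative
  Longitude: 39.9603′ = 0.666005°; total 86.666005
  hemisphere W, so the sign is −
Point 4:
  φ: 65° + 34/60 + 57.6/3600 = 65 + 0.566667 + 0.016000 = 65.582667
  N → positive
  λ: 67° + 6/60 + 3.7/3600 = 67 + 0.100000 + 0.001028 = 67.101028
  E → positive
Point 5:
  Latitude: 8.44′ = 0.140667°; total 74.140667
  hemisphere S, so the sign is −
  Longitude: 3.104′ = 0.051733°; total 0.051733
  hemisphere W, so the sign is −

1. 74.10778, 179.24894
2. -9.92625, -96.78500
3. -37.27572, -86.66601
4. 65.58267, 67.10103
5. -74.14067, -0.05173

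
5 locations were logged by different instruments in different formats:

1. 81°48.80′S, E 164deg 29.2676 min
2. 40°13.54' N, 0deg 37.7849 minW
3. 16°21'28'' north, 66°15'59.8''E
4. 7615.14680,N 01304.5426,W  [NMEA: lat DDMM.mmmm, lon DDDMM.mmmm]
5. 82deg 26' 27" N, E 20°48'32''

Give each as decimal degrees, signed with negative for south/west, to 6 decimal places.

1. -81.813333, 164.487793
2. 40.225667, -0.629748
3. 16.357778, 66.266611
4. 76.252447, -13.075710
5. 82.440833, 20.808889

Point 1:
  φ: 48.8′ = 0.813333°; total 81.8133333
  hemisphere S, so the sign is −
  λ: 164 + 29.2676/60 = 164.4877933
  E ⇒ keep positive
Point 2:
  Lat: 40 + 13.54/60 = 40.2256667
  N ⇒ keep positive
  Longitude: 37.7849′ = 0.629748°; total 0.6297483
  W ⇒ negate
Point 3:
  Latitude: 21′ + 28″ = 21.46667′; 16 + 21.46667/60 = 16.3577778
  N ⇒ keep positive
  Longitude: 66° + 15/60 + 59.8/3600 = 66 + 0.250000 + 0.016611 = 66.2666111
  E → positive
Point 4:
  Lat: split at 2 digits → 76° and 15.1468′; 76 + 15.1468/60 = 76.2524467
  N → positive
  λ: degrees = first 3 digits = 13, minutes = 4.5426; 13 + 4.5426/60 = 13.0757100
  hemisphere W, so the sign is −
Point 5:
  φ: 26′ + 27″ = 26.45000′; 82 + 26.45000/60 = 82.4408333
  N ⇒ keep positive
  Longitude: 20° + 48/60 + 32/3600 = 20 + 0.800000 + 0.008889 = 20.8088889
  E ⇒ keep positive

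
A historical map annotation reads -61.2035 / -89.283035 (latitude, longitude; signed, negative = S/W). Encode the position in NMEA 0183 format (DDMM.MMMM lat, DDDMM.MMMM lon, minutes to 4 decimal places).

6112.2100,S / 08916.9821,W

Latitude is negative → S; |value| = 61.203500
Latitude: fractional part 0.203500 → 12.210000 minutes
Longitude is negative → W; |value| = 89.283035
Longitude: minutes = (89.283035 − 89) × 60 = 16.982100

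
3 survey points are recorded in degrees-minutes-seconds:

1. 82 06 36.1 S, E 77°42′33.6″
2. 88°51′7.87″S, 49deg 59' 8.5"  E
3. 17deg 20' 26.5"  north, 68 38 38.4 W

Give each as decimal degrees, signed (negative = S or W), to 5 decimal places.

1. -82.11003, 77.70933
2. -88.85219, 49.98569
3. 17.34069, -68.64400

Point 1:
  Latitude: 82° + 6/60 + 36.1/3600 = 82 + 0.100000 + 0.010028 = 82.110028
  S ⇒ negate
  Longitude: 77° + 42/60 + 33.6/3600 = 77 + 0.700000 + 0.009333 = 77.709333
  E ⇒ keep positive
Point 2:
  Latitude: 88 + 51/60 + 7.87/3600 = 88.852186
  S → negative
  λ: 49 + 59/60 + 8.5/3600 = 49.985694
  E → positive
Point 3:
  Latitude: 17 + 20/60 + 26.5/3600 = 17.340694
  N → positive
  λ: 38′ + 38.4″ = 38.64000′; 68 + 38.64000/60 = 68.644000
  hemisphere W, so the sign is −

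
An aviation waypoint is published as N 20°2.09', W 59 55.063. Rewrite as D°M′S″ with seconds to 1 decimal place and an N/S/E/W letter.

20°02′5.4″ N, 59°55′3.8″ W

Lat: fractional minutes 0.09000 × 60 = 5.400″
Longitude: 55.06300′ → 55′ and 0.06300 × 60 = 3.780″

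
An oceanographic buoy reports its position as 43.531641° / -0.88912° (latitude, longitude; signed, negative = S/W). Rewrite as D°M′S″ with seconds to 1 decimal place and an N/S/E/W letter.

φ: whole degrees 43; 31.89846′ → 31′ and 53.908″
Longitude is negative → W; |value| = 0.889120
Lon: whole degrees 0; 53.34720′ → 53′ and 20.832″

43°31′53.9″ N, 0°53′20.8″ W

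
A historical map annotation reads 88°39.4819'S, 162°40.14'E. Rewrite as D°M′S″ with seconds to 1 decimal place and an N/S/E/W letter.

Latitude: 39.48190′ → 39′ and 0.48190 × 60 = 28.914″
Lon: fractional minutes 0.14000 × 60 = 8.400″

88°39′28.9″ S, 162°40′8.4″ E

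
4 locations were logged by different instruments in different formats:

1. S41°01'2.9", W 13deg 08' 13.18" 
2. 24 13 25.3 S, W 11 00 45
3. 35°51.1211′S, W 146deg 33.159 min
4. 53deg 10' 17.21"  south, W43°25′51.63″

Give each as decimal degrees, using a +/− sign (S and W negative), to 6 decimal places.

1. -41.017472, -13.136994
2. -24.223694, -11.012500
3. -35.852018, -146.552650
4. -53.171447, -43.431008

Point 1:
  Lat: 1′ + 2.9″ = 1.04833′; 41 + 1.04833/60 = 41.0174722
  hemisphere S, so the sign is −
  Longitude: 13° + 8/60 + 13.18/3600 = 13 + 0.133333 + 0.003661 = 13.1369944
  hemisphere W, so the sign is −
Point 2:
  Lat: 13′ + 25.3″ = 13.42167′; 24 + 13.42167/60 = 24.2236944
  hemisphere S, so the sign is −
  Longitude: 0′ + 45″ = 0.75000′; 11 + 0.75000/60 = 11.0125000
  hemisphere W, so the sign is −
Point 3:
  Latitude: 35 + 51.1211/60 = 35.8520183
  hemisphere S, so the sign is −
  λ: 146 + 33.159/60 = 146.5526500
  W → negative
Point 4:
  Latitude: 53° + 10/60 + 17.21/3600 = 53 + 0.166667 + 0.004781 = 53.1714472
  S ⇒ negate
  Longitude: 43 + 25/60 + 51.63/3600 = 43.4310083
  W → negative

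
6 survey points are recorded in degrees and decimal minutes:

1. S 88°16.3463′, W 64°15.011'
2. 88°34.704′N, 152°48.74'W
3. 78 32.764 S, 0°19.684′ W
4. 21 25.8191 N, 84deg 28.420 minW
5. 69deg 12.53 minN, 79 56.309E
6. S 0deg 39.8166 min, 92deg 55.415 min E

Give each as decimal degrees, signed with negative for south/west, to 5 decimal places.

Point 1:
  Lat: 88 + 16.3463/60 = 88.272438
  hemisphere S, so the sign is −
  λ: 64 + 15.011/60 = 64.250183
  W → negative
Point 2:
  Latitude: 88 + 34.704/60 = 88.578400
  N ⇒ keep positive
  Longitude: 152 + 48.74/60 = 152.812333
  W ⇒ negate
Point 3:
  Lat: 32.764′ = 0.546067°; total 78.546067
  hemisphere S, so the sign is −
  Lon: 0 + 19.684/60 = 0.328067
  hemisphere W, so the sign is −
Point 4:
  Lat: 25.8191′ = 0.430318°; total 21.430318
  N ⇒ keep positive
  Lon: 84 + 28.42/60 = 84.473667
  W → negative
Point 5:
  φ: 12.53′ = 0.208833°; total 69.208833
  N → positive
  λ: 56.309′ = 0.938483°; total 79.938483
  E → positive
Point 6:
  Latitude: 0 + 39.8166/60 = 0.663610
  hemisphere S, so the sign is −
  Longitude: 92 + 55.415/60 = 92.923583
  E ⇒ keep positive

1. -88.27244, -64.25018
2. 88.57840, -152.81233
3. -78.54607, -0.32807
4. 21.43032, -84.47367
5. 69.20883, 79.93848
6. -0.66361, 92.92358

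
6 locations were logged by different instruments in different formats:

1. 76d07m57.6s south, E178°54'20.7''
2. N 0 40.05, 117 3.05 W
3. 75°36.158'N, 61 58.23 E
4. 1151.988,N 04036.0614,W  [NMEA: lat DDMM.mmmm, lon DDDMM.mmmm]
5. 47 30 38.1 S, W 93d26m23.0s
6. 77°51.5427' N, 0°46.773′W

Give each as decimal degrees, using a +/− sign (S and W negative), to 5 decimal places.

Point 1:
  Lat: 7′ + 57.6″ = 7.96000′; 76 + 7.96000/60 = 76.132667
  S → negative
  Longitude: 178° + 54/60 + 20.7/3600 = 178 + 0.900000 + 0.005750 = 178.905750
  E ⇒ keep positive
Point 2:
  φ: 40.05′ = 0.667500°; total 0.667500
  N ⇒ keep positive
  Lon: 117 + 3.05/60 = 117.050833
  W ⇒ negate
Point 3:
  φ: 36.158′ = 0.602633°; total 75.602633
  N → positive
  λ: 58.23′ = 0.970500°; total 61.970500
  E ⇒ keep positive
Point 4:
  Latitude: degrees = first 2 digits = 11, minutes = 51.988; 11 + 51.988/60 = 11.866467
  N ⇒ keep positive
  λ: split at 3 digits → 040° and 36.0614′; 40 + 36.0614/60 = 40.601023
  hemisphere W, so the sign is −
Point 5:
  φ: 30′ + 38.1″ = 30.63500′; 47 + 30.63500/60 = 47.510583
  S → negative
  Lon: 93 + 26/60 + 23/3600 = 93.439722
  W ⇒ negate
Point 6:
  φ: 77 + 51.5427/60 = 77.859045
  N → positive
  Lon: 0 + 46.773/60 = 0.779550
  hemisphere W, so the sign is −

1. -76.13267, 178.90575
2. 0.66750, -117.05083
3. 75.60263, 61.97050
4. 11.86647, -40.60102
5. -47.51058, -93.43972
6. 77.85905, -0.77955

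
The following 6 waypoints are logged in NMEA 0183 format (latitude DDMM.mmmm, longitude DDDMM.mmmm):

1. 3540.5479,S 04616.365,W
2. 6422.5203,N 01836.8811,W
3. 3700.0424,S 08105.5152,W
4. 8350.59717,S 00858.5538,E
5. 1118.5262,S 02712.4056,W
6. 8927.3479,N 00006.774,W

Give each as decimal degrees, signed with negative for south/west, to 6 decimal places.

1. -35.675798, -46.272750
2. 64.375338, -18.614685
3. -37.000707, -81.091920
4. -83.843286, 8.975897
5. -11.308770, -27.206760
6. 89.455798, -0.112900

Point 1:
  φ: degrees = first 2 digits = 35, minutes = 40.5479; 35 + 40.5479/60 = 35.6757983
  S ⇒ negate
  Longitude: degrees = first 3 digits = 46, minutes = 16.365; 46 + 16.365/60 = 46.2727500
  W → negative
Point 2:
  Lat: degrees = first 2 digits = 64, minutes = 22.5203; 64 + 22.5203/60 = 64.3753383
  N → positive
  Lon: split at 3 digits → 018° and 36.8811′; 18 + 36.8811/60 = 18.6146850
  hemisphere W, so the sign is −
Point 3:
  Lat: degrees = first 2 digits = 37, minutes = 0.0424; 37 + 0.0424/60 = 37.0007067
  S ⇒ negate
  λ: split at 3 digits → 081° and 5.5152′; 81 + 5.5152/60 = 81.0919200
  W → negative
Point 4:
  Lat: degrees = first 2 digits = 83, minutes = 50.59717; 83 + 50.59717/60 = 83.8432862
  S → negative
  Lon: split at 3 digits → 008° and 58.5538′; 8 + 58.5538/60 = 8.9758967
  E ⇒ keep positive
Point 5:
  Latitude: split at 2 digits → 11° and 18.5262′; 11 + 18.5262/60 = 11.3087700
  hemisphere S, so the sign is −
  Lon: split at 3 digits → 027° and 12.4056′; 27 + 12.4056/60 = 27.2067600
  hemisphere W, so the sign is −
Point 6:
  Latitude: degrees = first 2 digits = 89, minutes = 27.3479; 89 + 27.3479/60 = 89.4557983
  N → positive
  Lon: split at 3 digits → 000° and 6.774′; 0 + 6.774/60 = 0.1129000
  hemisphere W, so the sign is −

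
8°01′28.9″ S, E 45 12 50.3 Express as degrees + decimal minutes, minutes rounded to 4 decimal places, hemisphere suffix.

φ: seconds/60 = 0.48167; minutes = 1 + 0.48167 = 1.481667
Longitude: seconds/60 = 0.83833; minutes = 12 + 0.83833 = 12.838333

8° 1.4817′ S, 45° 12.8383′ E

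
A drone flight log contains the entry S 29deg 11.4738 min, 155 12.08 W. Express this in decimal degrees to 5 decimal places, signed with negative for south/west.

-29.19123, -155.20133

φ: 11.4738′ = 0.191230°; total 29.191230
S → negative
Longitude: 12.08′ = 0.201333°; total 155.201333
hemisphere W, so the sign is −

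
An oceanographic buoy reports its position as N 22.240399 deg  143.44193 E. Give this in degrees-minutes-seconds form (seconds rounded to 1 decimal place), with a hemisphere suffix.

Latitude: whole degrees 22; 14.42394′ → 14′ and 25.436″
λ: 0.441930 × 60 = 26.51580′ → 26′, remainder × 60 = 30.948″

22°14′25.4″ N, 143°26′30.9″ E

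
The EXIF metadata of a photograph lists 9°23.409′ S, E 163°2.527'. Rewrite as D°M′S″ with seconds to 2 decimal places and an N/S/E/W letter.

Latitude: fractional minutes 0.40900 × 60 = 24.5400″
Longitude: fractional minutes 0.52700 × 60 = 31.6200″

9°23′24.54″ S, 163°02′31.62″ E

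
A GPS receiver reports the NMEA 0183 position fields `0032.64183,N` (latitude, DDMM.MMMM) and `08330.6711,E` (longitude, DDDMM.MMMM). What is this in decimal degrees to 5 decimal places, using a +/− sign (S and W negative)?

Lat: degrees = first 2 digits = 0, minutes = 32.64183; 0 + 32.64183/60 = 0.544031
N ⇒ keep positive
Lon: split at 3 digits → 083° and 30.6711′; 83 + 30.6711/60 = 83.511185
E → positive

0.54403, 83.51119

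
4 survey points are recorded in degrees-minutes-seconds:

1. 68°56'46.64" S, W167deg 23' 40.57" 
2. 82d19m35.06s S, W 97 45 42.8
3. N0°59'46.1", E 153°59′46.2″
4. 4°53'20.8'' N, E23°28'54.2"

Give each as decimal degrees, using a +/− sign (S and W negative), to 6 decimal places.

Point 1:
  φ: 68° + 56/60 + 46.64/3600 = 68 + 0.933333 + 0.012956 = 68.9462889
  S → negative
  Lon: 167° + 23/60 + 40.57/3600 = 167 + 0.383333 + 0.011269 = 167.3946028
  hemisphere W, so the sign is −
Point 2:
  Latitude: 82 + 19/60 + 35.06/3600 = 82.3264056
  S ⇒ negate
  Longitude: 97° + 45/60 + 42.8/3600 = 97 + 0.750000 + 0.011889 = 97.7618889
  W → negative
Point 3:
  Latitude: 59′ + 46.1″ = 59.76833′; 0 + 59.76833/60 = 0.9961389
  N → positive
  Lon: 153° + 59/60 + 46.2/3600 = 153 + 0.983333 + 0.012833 = 153.9961667
  E → positive
Point 4:
  φ: 4 + 53/60 + 20.8/3600 = 4.8891111
  N ⇒ keep positive
  Lon: 23 + 28/60 + 54.2/3600 = 23.4817222
  E → positive

1. -68.946289, -167.394603
2. -82.326406, -97.761889
3. 0.996139, 153.996167
4. 4.889111, 23.481722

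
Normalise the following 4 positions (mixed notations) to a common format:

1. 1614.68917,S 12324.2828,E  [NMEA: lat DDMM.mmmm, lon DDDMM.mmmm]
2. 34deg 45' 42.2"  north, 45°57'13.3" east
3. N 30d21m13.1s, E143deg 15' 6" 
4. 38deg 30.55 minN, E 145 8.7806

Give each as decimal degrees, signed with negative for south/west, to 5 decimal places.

1. -16.24482, 123.40471
2. 34.76172, 45.95369
3. 30.35364, 143.25167
4. 38.50917, 145.14634

Point 1:
  φ: degrees = first 2 digits = 16, minutes = 14.68917; 16 + 14.68917/60 = 16.244820
  hemisphere S, so the sign is −
  Longitude: split at 3 digits → 123° and 24.2828′; 123 + 24.2828/60 = 123.404713
  E → positive
Point 2:
  Lat: 45′ + 42.2″ = 45.70333′; 34 + 45.70333/60 = 34.761722
  N ⇒ keep positive
  λ: 45 + 57/60 + 13.3/3600 = 45.953694
  E ⇒ keep positive
Point 3:
  Latitude: 30° + 21/60 + 13.1/3600 = 30 + 0.350000 + 0.003639 = 30.353639
  N ⇒ keep positive
  Longitude: 143 + 15/60 + 6/3600 = 143.251667
  E → positive
Point 4:
  Latitude: 38 + 30.55/60 = 38.509167
  N ⇒ keep positive
  Longitude: 8.7806′ = 0.146343°; total 145.146343
  E ⇒ keep positive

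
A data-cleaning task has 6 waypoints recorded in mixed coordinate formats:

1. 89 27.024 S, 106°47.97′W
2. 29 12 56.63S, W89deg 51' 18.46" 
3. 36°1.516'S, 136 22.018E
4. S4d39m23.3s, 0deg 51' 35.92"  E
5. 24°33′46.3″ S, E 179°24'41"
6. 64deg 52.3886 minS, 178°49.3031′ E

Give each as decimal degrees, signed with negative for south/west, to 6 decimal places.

Point 1:
  Lat: 27.024′ = 0.450400°; total 89.4504000
  hemisphere S, so the sign is −
  λ: 106 + 47.97/60 = 106.7995000
  W → negative
Point 2:
  φ: 12′ + 56.63″ = 12.94383′; 29 + 12.94383/60 = 29.2157306
  S ⇒ negate
  λ: 89 + 51/60 + 18.46/3600 = 89.8551278
  hemisphere W, so the sign is −
Point 3:
  Lat: 1.516′ = 0.025267°; total 36.0252667
  S → negative
  λ: 22.018′ = 0.366967°; total 136.3669667
  E ⇒ keep positive
Point 4:
  Lat: 39′ + 23.3″ = 39.38833′; 4 + 39.38833/60 = 4.6564722
  S ⇒ negate
  λ: 0° + 51/60 + 35.92/3600 = 0 + 0.850000 + 0.009978 = 0.8599778
  E → positive
Point 5:
  Lat: 33′ + 46.3″ = 33.77167′; 24 + 33.77167/60 = 24.5628611
  S ⇒ negate
  λ: 24′ + 41″ = 24.68333′; 179 + 24.68333/60 = 179.4113889
  E → positive
Point 6:
  Latitude: 52.3886′ = 0.873143°; total 64.8731433
  S → negative
  Lon: 49.3031′ = 0.821718°; total 178.8217183
  E ⇒ keep positive

1. -89.450400, -106.799500
2. -29.215731, -89.855128
3. -36.025267, 136.366967
4. -4.656472, 0.859978
5. -24.562861, 179.411389
6. -64.873143, 178.821718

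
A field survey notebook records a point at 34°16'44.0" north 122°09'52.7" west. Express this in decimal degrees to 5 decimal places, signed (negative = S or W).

34.27889, -122.16464

Latitude: 34° + 16/60 + 44/3600 = 34 + 0.266667 + 0.012222 = 34.278889
N → positive
Lon: 122 + 9/60 + 52.7/3600 = 122.164639
W → negative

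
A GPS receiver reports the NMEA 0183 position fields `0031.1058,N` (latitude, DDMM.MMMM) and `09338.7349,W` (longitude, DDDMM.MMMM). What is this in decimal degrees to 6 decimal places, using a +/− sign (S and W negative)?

Latitude: degrees = first 2 digits = 0, minutes = 31.1058; 0 + 31.1058/60 = 0.5184300
N ⇒ keep positive
Longitude: degrees = first 3 digits = 93, minutes = 38.7349; 93 + 38.7349/60 = 93.6455817
W → negative

0.518430, -93.645582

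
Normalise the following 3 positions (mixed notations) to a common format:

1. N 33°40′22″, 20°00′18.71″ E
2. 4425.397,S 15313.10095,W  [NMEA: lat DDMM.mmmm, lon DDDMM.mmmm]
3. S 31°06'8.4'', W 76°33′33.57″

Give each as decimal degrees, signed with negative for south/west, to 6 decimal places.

Point 1:
  Lat: 33° + 40/60 + 22/3600 = 33 + 0.666667 + 0.006111 = 33.6727778
  N ⇒ keep positive
  Lon: 20° + 0/60 + 18.71/3600 = 20 + 0.000000 + 0.005197 = 20.0051972
  E ⇒ keep positive
Point 2:
  Lat: split at 2 digits → 44° and 25.397′; 44 + 25.397/60 = 44.4232833
  S ⇒ negate
  Longitude: degrees = first 3 digits = 153, minutes = 13.10095; 153 + 13.10095/60 = 153.2183492
  W ⇒ negate
Point 3:
  Latitude: 31° + 6/60 + 8.4/3600 = 31 + 0.100000 + 0.002333 = 31.1023333
  hemisphere S, so the sign is −
  Longitude: 76 + 33/60 + 33.57/3600 = 76.5593250
  W ⇒ negate

1. 33.672778, 20.005197
2. -44.423283, -153.218349
3. -31.102333, -76.559325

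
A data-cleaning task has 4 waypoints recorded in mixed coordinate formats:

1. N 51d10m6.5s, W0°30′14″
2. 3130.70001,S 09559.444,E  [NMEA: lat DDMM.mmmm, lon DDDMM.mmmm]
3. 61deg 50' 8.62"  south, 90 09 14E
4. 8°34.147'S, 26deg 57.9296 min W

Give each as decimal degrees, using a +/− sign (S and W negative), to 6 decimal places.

1. 51.168472, -0.503889
2. -31.511667, 95.990733
3. -61.835728, 90.153889
4. -8.569117, -26.965493

Point 1:
  Lat: 51° + 10/60 + 6.5/3600 = 51 + 0.166667 + 0.001806 = 51.1684722
  N ⇒ keep positive
  Longitude: 0° + 30/60 + 14/3600 = 0 + 0.500000 + 0.003889 = 0.5038889
  W ⇒ negate
Point 2:
  Latitude: split at 2 digits → 31° and 30.70001′; 31 + 30.70001/60 = 31.5116668
  S → negative
  Lon: split at 3 digits → 095° and 59.444′; 95 + 59.444/60 = 95.9907333
  E ⇒ keep positive
Point 3:
  Lat: 50′ + 8.62″ = 50.14367′; 61 + 50.14367/60 = 61.8357278
  S ⇒ negate
  Lon: 9′ + 14″ = 9.23333′; 90 + 9.23333/60 = 90.1538889
  E ⇒ keep positive
Point 4:
  Latitude: 34.147′ = 0.569117°; total 8.5691167
  hemisphere S, so the sign is −
  λ: 26 + 57.9296/60 = 26.9654933
  W → negative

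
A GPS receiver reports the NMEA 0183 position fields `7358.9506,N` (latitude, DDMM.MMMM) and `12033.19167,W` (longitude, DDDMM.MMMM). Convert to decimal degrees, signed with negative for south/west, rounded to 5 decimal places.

φ: split at 2 digits → 73° and 58.9506′; 73 + 58.9506/60 = 73.982510
N → positive
Longitude: split at 3 digits → 120° and 33.19167′; 120 + 33.19167/60 = 120.553195
W ⇒ negate

73.98251, -120.55319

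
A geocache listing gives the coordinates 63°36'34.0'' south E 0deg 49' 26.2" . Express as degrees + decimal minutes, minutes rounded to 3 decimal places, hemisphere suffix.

63° 36.567′ S, 0° 49.437′ E

Lat: 36 + 34/60 = 36.56667′
Longitude: 49 + 26.2/60 = 49.43667′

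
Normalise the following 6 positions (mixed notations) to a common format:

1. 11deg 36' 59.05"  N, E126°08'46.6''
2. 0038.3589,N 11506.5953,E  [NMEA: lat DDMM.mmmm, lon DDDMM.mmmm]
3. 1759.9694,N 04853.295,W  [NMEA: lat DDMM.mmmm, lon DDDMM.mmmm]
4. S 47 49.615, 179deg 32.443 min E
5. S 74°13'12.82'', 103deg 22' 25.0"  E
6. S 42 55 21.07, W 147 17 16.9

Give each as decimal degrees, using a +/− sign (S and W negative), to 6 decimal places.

1. 11.616403, 126.146278
2. 0.639315, 115.109922
3. 17.999490, -48.888250
4. -47.826917, 179.540717
5. -74.220228, 103.373611
6. -42.922519, -147.288028

Point 1:
  φ: 36′ + 59.05″ = 36.98417′; 11 + 36.98417/60 = 11.6164028
  N → positive
  λ: 126° + 8/60 + 46.6/3600 = 126 + 0.133333 + 0.012944 = 126.1462778
  E ⇒ keep positive
Point 2:
  Latitude: degrees = first 2 digits = 0, minutes = 38.3589; 0 + 38.3589/60 = 0.6393150
  N ⇒ keep positive
  Longitude: split at 3 digits → 115° and 6.5953′; 115 + 6.5953/60 = 115.1099217
  E ⇒ keep positive
Point 3:
  φ: degrees = first 2 digits = 17, minutes = 59.9694; 17 + 59.9694/60 = 17.9994900
  N ⇒ keep positive
  λ: split at 3 digits → 048° and 53.295′; 48 + 53.295/60 = 48.8882500
  W → negative
Point 4:
  Latitude: 47 + 49.615/60 = 47.8269167
  hemisphere S, so the sign is −
  Lon: 32.443′ = 0.540717°; total 179.5407167
  E ⇒ keep positive
Point 5:
  Latitude: 74° + 13/60 + 12.82/3600 = 74 + 0.216667 + 0.003561 = 74.2202278
  S ⇒ negate
  Lon: 22′ + 25″ = 22.41667′; 103 + 22.41667/60 = 103.3736111
  E → positive
Point 6:
  Lat: 42° + 55/60 + 21.07/3600 = 42 + 0.916667 + 0.005853 = 42.9225194
  S → negative
  λ: 17′ + 16.9″ = 17.28167′; 147 + 17.28167/60 = 147.2880278
  W ⇒ negate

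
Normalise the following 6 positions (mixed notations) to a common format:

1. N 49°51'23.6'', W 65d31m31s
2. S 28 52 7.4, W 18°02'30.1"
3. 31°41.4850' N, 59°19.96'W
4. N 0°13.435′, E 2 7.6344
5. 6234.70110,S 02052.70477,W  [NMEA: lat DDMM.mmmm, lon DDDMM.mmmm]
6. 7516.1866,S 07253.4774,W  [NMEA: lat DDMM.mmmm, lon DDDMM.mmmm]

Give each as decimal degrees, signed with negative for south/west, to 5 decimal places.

1. 49.85656, -65.52528
2. -28.86872, -18.04169
3. 31.69142, -59.33267
4. 0.22392, 2.12724
5. -62.57835, -20.87841
6. -75.26978, -72.89129

Point 1:
  Latitude: 49° + 51/60 + 23.6/3600 = 49 + 0.850000 + 0.006556 = 49.856556
  N → positive
  Lon: 65 + 31/60 + 31/3600 = 65.525278
  W ⇒ negate
Point 2:
  φ: 28° + 52/60 + 7.4/3600 = 28 + 0.866667 + 0.002056 = 28.868722
  S ⇒ negate
  λ: 18 + 2/60 + 30.1/3600 = 18.041694
  hemisphere W, so the sign is −
Point 3:
  φ: 41.485′ = 0.691417°; total 31.691417
  N ⇒ keep positive
  Lon: 19.96′ = 0.332667°; total 59.332667
  hemisphere W, so the sign is −
Point 4:
  φ: 13.435′ = 0.223917°; total 0.223917
  N ⇒ keep positive
  Longitude: 7.6344′ = 0.127240°; total 2.127240
  E ⇒ keep positive
Point 5:
  Latitude: split at 2 digits → 62° and 34.7011′; 62 + 34.7011/60 = 62.578352
  S ⇒ negate
  Lon: split at 3 digits → 020° and 52.70477′; 20 + 52.70477/60 = 20.878413
  W ⇒ negate
Point 6:
  Latitude: degrees = first 2 digits = 75, minutes = 16.1866; 75 + 16.1866/60 = 75.269777
  S → negative
  λ: split at 3 digits → 072° and 53.4774′; 72 + 53.4774/60 = 72.891290
  hemisphere W, so the sign is −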